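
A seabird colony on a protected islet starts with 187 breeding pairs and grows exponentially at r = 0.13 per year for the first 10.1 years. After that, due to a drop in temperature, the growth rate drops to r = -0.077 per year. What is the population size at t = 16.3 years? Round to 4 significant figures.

Phase 1: N(10.1) = 187·e^(0.13×10.1) = 187·e^1.313 = 695.137.
Phase 2 runs for 16.3 − 10.1 = 6.2 years at r = -0.077.
N(16.3) = 695.137·e^(-0.077×6.2) = 695.137·e^-0.4774 = 431.259.

431.3 breeding pairs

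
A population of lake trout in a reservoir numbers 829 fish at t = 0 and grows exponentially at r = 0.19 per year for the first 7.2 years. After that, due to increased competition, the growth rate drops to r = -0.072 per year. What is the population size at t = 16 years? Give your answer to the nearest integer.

Phase 1: N(7.2) = 829·e^(0.19×7.2) = 829·e^1.368 = 3255.89.
Phase 2 runs for 16 − 7.2 = 8.8 years at r = -0.072.
N(16) = 3255.89·e^(-0.072×8.8) = 3255.89·e^-0.6336 = 1727.83.

1728 fish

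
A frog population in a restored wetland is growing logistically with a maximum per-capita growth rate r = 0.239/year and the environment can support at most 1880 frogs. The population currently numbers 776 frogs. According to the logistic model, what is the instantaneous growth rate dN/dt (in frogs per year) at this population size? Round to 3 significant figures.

dN/dt = rN(1 − N/K) = 0.239 × 776 × (1 − 776/1880).
1 − 776/1880 = 0.58723; dN/dt = 0.239 × 776 × 0.58723 = 108.91.

109 frogs per year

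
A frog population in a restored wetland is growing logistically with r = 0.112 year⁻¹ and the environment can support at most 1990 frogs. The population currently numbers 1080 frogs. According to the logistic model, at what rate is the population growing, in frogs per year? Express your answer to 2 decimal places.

55.31 frogs per year

dN/dt = rN(1 − N/K) = 0.112 × 1080 × (1 − 1080/1990).
1 − 1080/1990 = 0.45729; dN/dt = 0.112 × 1080 × 0.45729 = 55.313.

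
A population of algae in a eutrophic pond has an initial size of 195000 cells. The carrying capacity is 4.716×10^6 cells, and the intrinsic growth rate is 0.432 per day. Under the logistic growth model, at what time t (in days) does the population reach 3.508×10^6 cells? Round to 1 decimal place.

A = (K − N₀)/N₀ = (4.716×10^6 − 195000)/195000 = 23.185.
Solve 4.716×10^6/(1 + 23.185·e^(−0.432t)) = 3.508×10^6: 1 + 23.185·e^(−0.432t) = 1.3444, so e^(−0.432t) = 0.0148528.
−0.432·t = ln(0.0148528) = -4.2096, so t = 4.2096/0.432 = 9.7444.

9.7 days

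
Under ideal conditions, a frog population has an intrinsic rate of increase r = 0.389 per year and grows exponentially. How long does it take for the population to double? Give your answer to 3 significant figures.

Doubling time t_d = ln(2)/r = 0.6931/0.389 = 1.7819.

1.78 years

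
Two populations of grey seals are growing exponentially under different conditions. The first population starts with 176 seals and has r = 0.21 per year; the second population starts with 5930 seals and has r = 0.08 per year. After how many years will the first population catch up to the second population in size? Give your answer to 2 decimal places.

27.06 years

Set 176·e^(0.21t) = 5930·e^(0.08t).
e^((0.21 − 0.08)t) = 5930/176 → e^(0.13·t) = 33.693.
0.13·t = ln(33.693) = 3.5173, so t = 3.5173/0.13 = 27.056.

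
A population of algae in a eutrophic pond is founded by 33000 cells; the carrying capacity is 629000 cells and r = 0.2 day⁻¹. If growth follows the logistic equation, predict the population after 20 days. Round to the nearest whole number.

472651 cells

A = (K − N₀)/N₀ = (629000 − 33000)/33000 = 18.061.
N(t) = K/(1 + A·e^(−rt)) = 629000/(1 + 18.061×e^(−0.2×20)).
e^(−4) = 0.018316; denominator = 1 + 18.061×0.018316 = 1.3308.
N = 629000/1.3308 = 472651.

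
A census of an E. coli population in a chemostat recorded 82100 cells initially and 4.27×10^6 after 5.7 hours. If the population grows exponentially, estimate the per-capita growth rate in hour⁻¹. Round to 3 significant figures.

From N(t) = N₀·e^(rt): e^(r·5.7) = 4.27×10^6/82100 = 52.01.
r·5.7 = ln(52.01) = 3.9514, so r = 3.9514/5.7 = 0.69323.

0.693 per hour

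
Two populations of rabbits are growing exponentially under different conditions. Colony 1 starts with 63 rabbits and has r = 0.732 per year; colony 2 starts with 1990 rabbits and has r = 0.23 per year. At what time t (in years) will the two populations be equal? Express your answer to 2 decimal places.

6.88 years

Set 63·e^(0.732t) = 1990·e^(0.23t).
e^((0.732 − 0.23)t) = 1990/63 → e^(0.502·t) = 31.587.
0.502·t = ln(31.587) = 3.4528, so t = 3.4528/0.502 = 6.878.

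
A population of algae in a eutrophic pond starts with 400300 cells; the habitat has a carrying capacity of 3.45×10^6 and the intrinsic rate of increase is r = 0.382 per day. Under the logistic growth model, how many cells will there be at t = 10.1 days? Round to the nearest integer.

A = (K − N₀)/N₀ = (3.45×10^6 − 400300)/400300 = 7.6185.
N(t) = K/(1 + A·e^(−rt)) = 3.45×10^6/(1 + 7.6185×e^(−0.382×10.1)).
e^(−3.858) = 0.021106; denominator = 1 + 7.6185×0.021106 = 1.1608.
N = 3.45×10^6/1.1608 = 2.972097×10^6.

2972097 cells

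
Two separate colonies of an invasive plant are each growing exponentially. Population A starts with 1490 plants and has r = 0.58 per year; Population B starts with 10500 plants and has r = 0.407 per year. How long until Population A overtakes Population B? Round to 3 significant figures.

11.3 years

Set 1490·e^(0.58t) = 10500·e^(0.407t).
e^((0.58 − 0.407)t) = 10500/1490 → e^(0.173·t) = 7.047.
0.173·t = ln(7.047) = 1.9526, so t = 1.9526/0.173 = 11.287.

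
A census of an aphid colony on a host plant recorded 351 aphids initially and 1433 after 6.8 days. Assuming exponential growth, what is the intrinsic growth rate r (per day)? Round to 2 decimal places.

0.21 per day

From N(t) = N₀·e^(rt): e^(r·6.8) = 1433/351 = 4.0826.
r·6.8 = ln(4.0826) = 1.4067, so r = 1.4067/6.8 = 0.20687.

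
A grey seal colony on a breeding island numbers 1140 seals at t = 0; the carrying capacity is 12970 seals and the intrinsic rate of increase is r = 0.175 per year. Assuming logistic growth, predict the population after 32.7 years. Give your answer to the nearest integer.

A = (K − N₀)/N₀ = (12970 − 1140)/1140 = 10.377.
N(t) = K/(1 + A·e^(−rt)) = 12970/(1 + 10.377×e^(−0.175×32.7)).
e^(−5.723) = 0.0032715; denominator = 1 + 10.377×0.0032715 = 1.0339.
N = 12970/1.0339 = 12544.1.

12544 seals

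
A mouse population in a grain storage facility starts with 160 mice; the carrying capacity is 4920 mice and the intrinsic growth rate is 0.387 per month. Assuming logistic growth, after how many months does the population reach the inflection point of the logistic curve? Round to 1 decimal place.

Logistic growth is fastest at N = K/2 = 2460.
A = (K − N₀)/N₀ = 29.75. Set K/(1 + A·e^(−rt)) = K/2 → A·e^(−rt) = 1.
e^(−0.387t) = 1/29.75 = 0.0336134, so t = ln(29.75)/0.387 = 3.3928/0.387 = 8.767.

8.8 months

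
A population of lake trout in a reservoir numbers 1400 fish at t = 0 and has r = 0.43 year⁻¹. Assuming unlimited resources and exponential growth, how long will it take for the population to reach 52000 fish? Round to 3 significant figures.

8.41 years

Set N₀·e^(rt) = 52000: e^(0.43·t) = 52000/1400 = 37.143.
0.43·t = ln(37.143) = 3.6148, so t = 3.6148/0.43 = 8.4064.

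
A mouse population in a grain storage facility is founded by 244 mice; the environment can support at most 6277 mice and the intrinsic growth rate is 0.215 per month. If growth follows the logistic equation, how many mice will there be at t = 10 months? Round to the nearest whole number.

1618 mice

A = (K − N₀)/N₀ = (6277 − 244)/244 = 24.725.
N(t) = K/(1 + A·e^(−rt)) = 6277/(1 + 24.725×e^(−0.215×10)).
e^(−2.15) = 0.11648; denominator = 1 + 24.725×0.11648 = 3.8801.
N = 6277/3.8801 = 1617.73.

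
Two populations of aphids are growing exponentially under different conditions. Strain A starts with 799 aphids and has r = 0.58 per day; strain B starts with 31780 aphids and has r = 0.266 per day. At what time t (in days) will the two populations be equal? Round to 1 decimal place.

11.7 days

Set 799·e^(0.58t) = 31780·e^(0.266t).
e^((0.58 − 0.266)t) = 31780/799 → e^(0.314·t) = 39.775.
0.314·t = ln(39.775) = 3.6832, so t = 3.6832/0.314 = 11.73.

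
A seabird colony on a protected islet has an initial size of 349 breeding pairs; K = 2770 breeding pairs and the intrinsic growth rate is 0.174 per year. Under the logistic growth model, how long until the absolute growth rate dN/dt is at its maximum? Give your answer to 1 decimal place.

11.1 years

Logistic growth is fastest at N = K/2 = 1385.
A = (K − N₀)/N₀ = 6.937. Set K/(1 + A·e^(−rt)) = K/2 → A·e^(−rt) = 1.
e^(−0.174t) = 1/6.937 = 0.144155, so t = ln(6.937)/0.174 = 1.9369/0.174 = 11.131.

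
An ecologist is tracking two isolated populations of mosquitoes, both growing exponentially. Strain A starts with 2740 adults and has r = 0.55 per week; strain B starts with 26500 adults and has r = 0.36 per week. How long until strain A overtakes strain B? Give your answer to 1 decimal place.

11.9 weeks

Set 2740·e^(0.55t) = 26500·e^(0.36t).
e^((0.55 − 0.36)t) = 26500/2740 → e^(0.19·t) = 9.6715.
0.19·t = ln(9.6715) = 2.2692, so t = 2.2692/0.19 = 11.943.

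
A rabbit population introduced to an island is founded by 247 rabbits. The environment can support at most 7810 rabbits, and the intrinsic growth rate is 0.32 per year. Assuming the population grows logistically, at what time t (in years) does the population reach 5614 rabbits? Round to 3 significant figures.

A = (K − N₀)/N₀ = (7810 − 247)/247 = 30.619.
Solve 7810/(1 + 30.619·e^(−0.32t)) = 5614: 1 + 30.619·e^(−0.32t) = 1.3912, so e^(−0.32t) = 0.0127751.
−0.32·t = ln(0.0127751) = -4.3603, so t = 4.3603/0.32 = 13.626.

13.6 years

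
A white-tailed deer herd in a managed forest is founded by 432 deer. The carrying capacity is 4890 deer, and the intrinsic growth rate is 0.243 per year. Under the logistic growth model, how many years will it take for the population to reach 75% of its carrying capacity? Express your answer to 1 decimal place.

A = (K − N₀)/N₀ = (4890 − 432)/432 = 10.319.
Solve 4890/(1 + 10.319·e^(−0.243t)) = 3667.5: 1 + 10.319·e^(−0.243t) = 1.3333, so e^(−0.243t) = 0.0323015.
−0.243·t = ln(0.0323015) = -3.4326, so t = 3.4326/0.243 = 14.126.

14.1 years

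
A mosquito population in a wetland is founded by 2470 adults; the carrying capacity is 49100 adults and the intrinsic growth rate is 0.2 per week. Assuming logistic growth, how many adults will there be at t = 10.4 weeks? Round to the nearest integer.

14620 adults

A = (K − N₀)/N₀ = (49100 − 2470)/2470 = 18.879.
N(t) = K/(1 + A·e^(−rt)) = 49100/(1 + 18.879×e^(−0.2×10.4)).
e^(−2.08) = 0.12493; denominator = 1 + 18.879×0.12493 = 3.3585.
N = 49100/3.3585 = 14619.6.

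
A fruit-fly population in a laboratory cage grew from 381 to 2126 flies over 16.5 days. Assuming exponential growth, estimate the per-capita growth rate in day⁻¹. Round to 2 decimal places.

From N(t) = N₀·e^(rt): e^(r·16.5) = 2126/381 = 5.5801.
r·16.5 = ln(5.5801) = 1.7192, so r = 1.7192/16.5 = 0.10419.

0.10 per day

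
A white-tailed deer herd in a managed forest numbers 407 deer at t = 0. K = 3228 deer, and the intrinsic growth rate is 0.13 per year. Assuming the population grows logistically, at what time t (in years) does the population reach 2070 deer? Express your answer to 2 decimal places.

19.36 years

A = (K − N₀)/N₀ = (3228 − 407)/407 = 6.9312.
Solve 3228/(1 + 6.9312·e^(−0.13t)) = 2070: 1 + 6.9312·e^(−0.13t) = 1.5594, so e^(−0.13t) = 0.0807104.
−0.13·t = ln(0.0807104) = -2.5169, so t = 2.5169/0.13 = 19.361.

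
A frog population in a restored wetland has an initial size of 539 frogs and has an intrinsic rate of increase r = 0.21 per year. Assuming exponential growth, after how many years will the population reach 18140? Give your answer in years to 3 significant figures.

16.7 years

Set N₀·e^(rt) = 18140: e^(0.21·t) = 18140/539 = 33.655.
0.21·t = ln(33.655) = 3.5162, so t = 3.5162/0.21 = 16.744.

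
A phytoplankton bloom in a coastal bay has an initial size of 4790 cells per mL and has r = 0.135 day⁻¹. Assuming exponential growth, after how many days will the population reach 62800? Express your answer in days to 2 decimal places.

19.06 days

Set N₀·e^(rt) = 62800: e^(0.135·t) = 62800/4790 = 13.111.
0.135·t = ln(13.111) = 2.5734, so t = 2.5734/0.135 = 19.062.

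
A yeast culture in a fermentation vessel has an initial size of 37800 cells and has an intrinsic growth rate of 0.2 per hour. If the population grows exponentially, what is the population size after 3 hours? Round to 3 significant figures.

68900 cells

N(t) = N₀·e^(rt) = 37800 × e^(0.2×3) = 37800 × e^0.6.
e^0.6 ≈ 1.8221, so N ≈ 37800 × 1.8221 = 68876.1.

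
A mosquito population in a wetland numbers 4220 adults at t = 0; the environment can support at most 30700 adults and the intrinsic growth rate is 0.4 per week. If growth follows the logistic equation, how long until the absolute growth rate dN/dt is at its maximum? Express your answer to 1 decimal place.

Logistic growth is fastest at N = K/2 = 15350.
A = (K − N₀)/N₀ = 6.2749. Set K/(1 + A·e^(−rt)) = K/2 → A·e^(−rt) = 1.
e^(−0.4t) = 1/6.2749 = 0.159366, so t = ln(6.2749)/0.4 = 1.8366/0.4 = 4.5914.

4.6 weeks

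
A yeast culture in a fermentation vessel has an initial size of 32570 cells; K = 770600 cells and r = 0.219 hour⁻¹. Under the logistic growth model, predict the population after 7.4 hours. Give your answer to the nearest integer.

A = (K − N₀)/N₀ = (770600 − 32570)/32570 = 22.66.
N(t) = K/(1 + A·e^(−rt)) = 770600/(1 + 22.66×e^(−0.219×7.4)).
e^(−1.621) = 0.19778; denominator = 1 + 22.66×0.19778 = 5.4817.
N = 770600/5.4817 = 140578.

140578 cells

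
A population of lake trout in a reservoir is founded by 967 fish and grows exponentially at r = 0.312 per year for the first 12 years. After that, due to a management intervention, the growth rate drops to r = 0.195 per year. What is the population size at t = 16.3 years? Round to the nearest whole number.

94532 fish

Phase 1: N(12) = 967·e^(0.312×12) = 967·e^3.744 = 40871.9.
Phase 2 runs for 16.3 − 12 = 4.3 years at r = 0.195.
N(16.3) = 40871.9·e^(0.195×4.3) = 40871.9·e^0.8385 = 94532.5.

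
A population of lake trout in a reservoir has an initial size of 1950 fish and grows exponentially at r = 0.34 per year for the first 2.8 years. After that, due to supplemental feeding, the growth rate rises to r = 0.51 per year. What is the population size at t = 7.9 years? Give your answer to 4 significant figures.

68090 fish

Phase 1: N(2.8) = 1950·e^(0.34×2.8) = 1950·e^0.952 = 5052.23.
Phase 2 runs for 7.9 − 2.8 = 5.1 years at r = 0.51.
N(7.9) = 5052.23·e^(0.51×5.1) = 5052.23·e^2.601 = 68089.9.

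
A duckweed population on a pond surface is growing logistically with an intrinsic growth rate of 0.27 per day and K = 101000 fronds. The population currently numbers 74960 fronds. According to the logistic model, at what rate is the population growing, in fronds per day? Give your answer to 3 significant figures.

dN/dt = rN(1 − N/K) = 0.27 × 74960 × (1 − 74960/101000).
1 − 74960/101000 = 0.25782; dN/dt = 0.27 × 74960 × 0.25782 = 5218.1.

5220 fronds per day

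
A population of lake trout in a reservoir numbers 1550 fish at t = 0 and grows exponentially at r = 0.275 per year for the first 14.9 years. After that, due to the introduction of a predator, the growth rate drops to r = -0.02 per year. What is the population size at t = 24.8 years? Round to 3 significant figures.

Phase 1: N(14.9) = 1550·e^(0.275×14.9) = 1550·e^4.098 = 93293.9.
Phase 2 runs for 24.8 − 14.9 = 9.9 years at r = -0.02.
N(24.8) = 93293.9·e^(-0.02×9.9) = 93293.9·e^-0.198 = 76535.5.

76500 fish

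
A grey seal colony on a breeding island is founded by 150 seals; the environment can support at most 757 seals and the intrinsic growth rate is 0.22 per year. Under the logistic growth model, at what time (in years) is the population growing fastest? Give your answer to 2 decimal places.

6.35 years

Logistic growth is fastest at N = K/2 = 378.5.
A = (K − N₀)/N₀ = 4.0467. Set K/(1 + A·e^(−rt)) = K/2 → A·e^(−rt) = 1.
e^(−0.22t) = 1/4.0467 = 0.247117, so t = ln(4.0467)/0.22 = 1.3979/0.22 = 6.3541.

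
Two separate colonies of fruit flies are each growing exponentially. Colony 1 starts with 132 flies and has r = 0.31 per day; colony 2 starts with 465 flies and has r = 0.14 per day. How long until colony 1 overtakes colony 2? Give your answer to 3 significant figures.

7.41 days

Set 132·e^(0.31t) = 465·e^(0.14t).
e^((0.31 − 0.14)t) = 465/132 → e^(0.17·t) = 3.5227.
0.17·t = ln(3.5227) = 1.2592, so t = 1.2592/0.17 = 7.4073.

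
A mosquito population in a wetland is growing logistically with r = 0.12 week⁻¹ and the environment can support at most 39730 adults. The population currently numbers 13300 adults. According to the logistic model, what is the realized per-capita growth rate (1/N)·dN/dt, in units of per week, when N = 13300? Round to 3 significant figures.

(1/N)·dN/dt = r(1 − N/K) = 0.12 × (1 − 13300/39730).
= 0.12 × 0.66524 = 0.079829.

0.0798 per week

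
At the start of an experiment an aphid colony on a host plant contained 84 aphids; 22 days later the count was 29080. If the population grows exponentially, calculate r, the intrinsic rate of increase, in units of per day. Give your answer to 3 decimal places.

0.266 per day

From N(t) = N₀·e^(rt): e^(r·22) = 29080/84 = 346.19.
r·22 = ln(346.19) = 5.847, so r = 5.847/22 = 0.26577.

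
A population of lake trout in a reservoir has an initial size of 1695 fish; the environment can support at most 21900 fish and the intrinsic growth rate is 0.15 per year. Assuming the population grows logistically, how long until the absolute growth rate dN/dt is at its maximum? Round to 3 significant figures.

16.5 years

Logistic growth is fastest at N = K/2 = 10950.
A = (K − N₀)/N₀ = 11.92. Set K/(1 + A·e^(−rt)) = K/2 → A·e^(−rt) = 1.
e^(−0.15t) = 1/11.92 = 0.0838901, so t = ln(11.92)/0.15 = 2.4782/0.15 = 16.522.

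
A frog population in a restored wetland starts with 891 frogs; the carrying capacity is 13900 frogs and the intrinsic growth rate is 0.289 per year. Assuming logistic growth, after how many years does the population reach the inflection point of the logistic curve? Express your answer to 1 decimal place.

Logistic growth is fastest at N = K/2 = 6950.
A = (K − N₀)/N₀ = 14.6. Set K/(1 + A·e^(−rt)) = K/2 → A·e^(−rt) = 1.
e^(−0.289t) = 1/14.6 = 0.068491, so t = ln(14.6)/0.289 = 2.6811/0.289 = 9.277.

9.3 years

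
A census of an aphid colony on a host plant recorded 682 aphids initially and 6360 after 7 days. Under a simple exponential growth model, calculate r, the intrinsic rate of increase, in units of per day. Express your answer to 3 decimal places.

From N(t) = N₀·e^(rt): e^(r·7) = 6360/682 = 9.3255.
r·7 = ln(9.3255) = 2.2328, so r = 2.2328/7 = 0.31896.

0.319 per day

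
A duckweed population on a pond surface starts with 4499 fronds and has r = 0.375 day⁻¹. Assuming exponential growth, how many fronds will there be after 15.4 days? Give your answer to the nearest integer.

1449328 fronds

N(t) = N₀·e^(rt) = 4499 × e^(0.375×15.4) = 4499 × e^5.775.
e^5.775 ≈ 322.14, so N ≈ 4499 × 322.14 = 1.449328×10^6.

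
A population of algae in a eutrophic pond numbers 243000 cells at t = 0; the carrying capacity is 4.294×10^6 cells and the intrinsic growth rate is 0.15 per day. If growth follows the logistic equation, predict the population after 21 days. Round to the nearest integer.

A = (K − N₀)/N₀ = (4.294×10^6 − 243000)/243000 = 16.671.
N(t) = K/(1 + A·e^(−rt)) = 4.294×10^6/(1 + 16.671×e^(−0.15×21)).
e^(−3.15) = 0.042852; denominator = 1 + 16.671×0.042852 = 1.7144.
N = 4.294×10^6/1.7144 = 2.504698×10^6.

2504698 cells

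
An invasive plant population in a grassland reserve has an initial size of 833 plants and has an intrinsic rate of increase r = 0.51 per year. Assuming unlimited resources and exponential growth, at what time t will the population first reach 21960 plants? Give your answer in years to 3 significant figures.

6.42 years

Set N₀·e^(rt) = 21960: e^(0.51·t) = 21960/833 = 26.363.
0.51·t = ln(26.363) = 3.2719, so t = 3.2719/0.51 = 6.4156.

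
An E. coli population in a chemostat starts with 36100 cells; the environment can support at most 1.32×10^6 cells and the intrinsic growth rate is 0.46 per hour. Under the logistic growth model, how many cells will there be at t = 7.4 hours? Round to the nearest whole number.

A = (K − N₀)/N₀ = (1.32×10^6 − 36100)/36100 = 35.565.
N(t) = K/(1 + A·e^(−rt)) = 1.32×10^6/(1 + 35.565×e^(−0.46×7.4)).
e^(−3.404) = 0.03324; denominator = 1 + 35.565×0.03324 = 2.1822.
N = 1.32×10^6/2.1822 = 604898.

604898 cells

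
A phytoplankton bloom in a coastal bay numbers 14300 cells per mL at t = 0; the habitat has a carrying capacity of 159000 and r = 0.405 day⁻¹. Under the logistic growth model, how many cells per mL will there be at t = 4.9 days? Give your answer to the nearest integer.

66504 cells per mL

A = (K − N₀)/N₀ = (159000 − 14300)/14300 = 10.119.
N(t) = K/(1 + A·e^(−rt)) = 159000/(1 + 10.119×e^(−0.405×4.9)).
e^(−1.985) = 0.13745; denominator = 1 + 10.119×0.13745 = 2.3908.
N = 159000/2.3908 = 66504.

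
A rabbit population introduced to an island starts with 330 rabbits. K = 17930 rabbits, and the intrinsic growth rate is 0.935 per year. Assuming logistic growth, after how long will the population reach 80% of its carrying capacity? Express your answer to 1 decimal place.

A = (K − N₀)/N₀ = (17930 − 330)/330 = 53.333.
Solve 17930/(1 + 53.333·e^(−0.935t)) = 14344: 1 + 53.333·e^(−0.935t) = 1.25, so e^(−0.935t) = 0.0046875.
−0.935·t = ln(0.0046875) = -5.3629, so t = 5.3629/0.935 = 5.7357.

5.7 years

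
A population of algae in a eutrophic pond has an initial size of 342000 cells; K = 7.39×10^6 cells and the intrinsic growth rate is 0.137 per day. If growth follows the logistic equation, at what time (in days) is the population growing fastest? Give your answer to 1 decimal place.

Logistic growth is fastest at N = K/2 = 3.695×10^6.
A = (K − N₀)/N₀ = 20.608. Set K/(1 + A·e^(−rt)) = K/2 → A·e^(−rt) = 1.
e^(−0.137t) = 1/20.608 = 0.0485244, so t = ln(20.608)/0.137 = 3.0257/0.137 = 22.085.

22.1 days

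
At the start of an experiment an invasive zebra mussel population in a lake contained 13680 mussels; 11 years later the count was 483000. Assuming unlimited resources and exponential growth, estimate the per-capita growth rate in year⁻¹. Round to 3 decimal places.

0.324 per year

From N(t) = N₀·e^(rt): e^(r·11) = 483000/13680 = 35.307.
r·11 = ln(35.307) = 3.5641, so r = 3.5641/11 = 0.32401.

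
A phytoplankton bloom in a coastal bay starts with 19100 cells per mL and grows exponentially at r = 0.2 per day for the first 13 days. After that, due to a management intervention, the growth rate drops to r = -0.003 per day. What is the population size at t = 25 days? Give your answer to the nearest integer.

248064 cells per mL

Phase 1: N(13) = 19100·e^(0.2×13) = 19100·e^2.6 = 257157.
Phase 2 runs for 25 − 13 = 12 days at r = -0.003.
N(25) = 257157·e^(-0.003×12) = 257157·e^-0.036 = 248064.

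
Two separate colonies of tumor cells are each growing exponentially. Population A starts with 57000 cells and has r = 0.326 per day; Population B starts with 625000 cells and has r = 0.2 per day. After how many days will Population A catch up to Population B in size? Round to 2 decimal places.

Set 57000·e^(0.326t) = 625000·e^(0.2t).
e^((0.326 − 0.2)t) = 625000/57000 → e^(0.126·t) = 10.965.
0.126·t = ln(10.965) = 2.3947, so t = 2.3947/0.126 = 19.006.

19.01 days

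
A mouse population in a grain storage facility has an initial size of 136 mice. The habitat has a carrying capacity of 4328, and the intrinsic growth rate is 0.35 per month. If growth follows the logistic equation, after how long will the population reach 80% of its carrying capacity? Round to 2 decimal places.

13.76 months

A = (K − N₀)/N₀ = (4328 − 136)/136 = 30.824.
Solve 4328/(1 + 30.824·e^(−0.35t)) = 3462.4: 1 + 30.824·e^(−0.35t) = 1.25, so e^(−0.35t) = 0.00811069.
−0.35·t = ln(0.00811069) = -4.8146, so t = 4.8146/0.35 = 13.756.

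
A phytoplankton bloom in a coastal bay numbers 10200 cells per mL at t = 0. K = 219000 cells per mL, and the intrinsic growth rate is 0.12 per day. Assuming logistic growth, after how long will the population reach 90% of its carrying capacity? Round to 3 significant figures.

43.5 days

A = (K − N₀)/N₀ = (219000 − 10200)/10200 = 20.471.
Solve 219000/(1 + 20.471·e^(−0.12t)) = 197100: 1 + 20.471·e^(−0.12t) = 1.1111, so e^(−0.12t) = 0.00542784.
−0.12·t = ln(0.00542784) = -5.2162, so t = 5.2162/0.12 = 43.468.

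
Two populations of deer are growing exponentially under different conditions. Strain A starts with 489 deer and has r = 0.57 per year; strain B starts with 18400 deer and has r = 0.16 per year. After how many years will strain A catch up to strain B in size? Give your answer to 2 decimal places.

8.85 years

Set 489·e^(0.57t) = 18400·e^(0.16t).
e^((0.57 − 0.16)t) = 18400/489 → e^(0.41·t) = 37.628.
0.41·t = ln(37.628) = 3.6277, so t = 3.6277/0.41 = 8.8482.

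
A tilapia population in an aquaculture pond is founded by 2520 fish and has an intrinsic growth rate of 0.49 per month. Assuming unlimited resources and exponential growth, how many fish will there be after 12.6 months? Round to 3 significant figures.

N(t) = N₀·e^(rt) = 2520 × e^(0.49×12.6) = 2520 × e^6.174.
e^6.174 ≈ 480.1, so N ≈ 2520 × 480.1 = 1.209859×10^6.

1210000 fish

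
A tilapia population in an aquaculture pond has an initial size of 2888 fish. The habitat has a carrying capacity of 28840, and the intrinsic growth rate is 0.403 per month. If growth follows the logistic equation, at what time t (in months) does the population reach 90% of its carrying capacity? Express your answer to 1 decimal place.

A = (K − N₀)/N₀ = (28840 − 2888)/2888 = 8.9861.
Solve 28840/(1 + 8.9861·e^(−0.403t)) = 25956: 1 + 8.9861·e^(−0.403t) = 1.1111, so e^(−0.403t) = 0.0123647.
−0.403·t = ln(0.0123647) = -4.3929, so t = 4.3929/0.403 = 10.901.

10.9 months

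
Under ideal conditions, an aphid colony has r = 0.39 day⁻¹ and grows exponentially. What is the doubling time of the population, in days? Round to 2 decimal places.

Doubling time t_d = ln(2)/r = 0.6931/0.39 = 1.7773.

1.78 days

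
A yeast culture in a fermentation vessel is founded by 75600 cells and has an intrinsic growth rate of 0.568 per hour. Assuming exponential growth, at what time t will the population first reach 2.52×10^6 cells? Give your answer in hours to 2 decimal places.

6.17 hours

Set N₀·e^(rt) = 2.52×10^6: e^(0.568·t) = 2.52×10^6/75600 = 33.333.
0.568·t = ln(33.333) = 3.5066, so t = 3.5066/0.568 = 6.1735.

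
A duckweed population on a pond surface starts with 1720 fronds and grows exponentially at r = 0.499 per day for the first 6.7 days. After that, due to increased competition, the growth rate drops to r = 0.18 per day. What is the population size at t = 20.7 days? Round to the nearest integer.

605240 fronds

Phase 1: N(6.7) = 1720·e^(0.499×6.7) = 1720·e^3.343 = 48697.3.
Phase 2 runs for 20.7 − 6.7 = 14 days at r = 0.18.
N(20.7) = 48697.3·e^(0.18×14) = 48697.3·e^2.52 = 605240.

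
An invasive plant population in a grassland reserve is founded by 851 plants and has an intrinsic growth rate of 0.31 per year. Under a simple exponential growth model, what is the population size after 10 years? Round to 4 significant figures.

N(t) = N₀·e^(rt) = 851 × e^(0.31×10) = 851 × e^3.1.
e^3.1 ≈ 22.198, so N ≈ 851 × 22.198 = 18890.5.

18890 plants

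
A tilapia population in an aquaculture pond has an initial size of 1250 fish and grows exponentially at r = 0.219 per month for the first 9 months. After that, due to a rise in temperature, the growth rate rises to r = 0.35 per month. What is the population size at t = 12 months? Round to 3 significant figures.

25600 fish

Phase 1: N(9) = 1250·e^(0.219×9) = 1250·e^1.971 = 8972.31.
Phase 2 runs for 12 − 9 = 3 months at r = 0.35.
N(12) = 8972.31·e^(0.35×3) = 8972.31·e^1.05 = 25639.7.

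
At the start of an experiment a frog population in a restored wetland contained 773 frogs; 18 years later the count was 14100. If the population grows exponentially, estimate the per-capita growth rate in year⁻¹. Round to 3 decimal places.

From N(t) = N₀·e^(rt): e^(r·18) = 14100/773 = 18.241.
r·18 = ln(18.241) = 2.9037, so r = 2.9037/18 = 0.16131.

0.161 per year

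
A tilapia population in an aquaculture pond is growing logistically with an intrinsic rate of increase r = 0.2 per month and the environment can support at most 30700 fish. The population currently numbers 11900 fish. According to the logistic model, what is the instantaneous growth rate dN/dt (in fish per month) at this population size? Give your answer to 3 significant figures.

1460 fish per month

dN/dt = rN(1 − N/K) = 0.2 × 11900 × (1 − 11900/30700).
1 − 11900/30700 = 0.61238; dN/dt = 0.2 × 11900 × 0.61238 = 1457.5.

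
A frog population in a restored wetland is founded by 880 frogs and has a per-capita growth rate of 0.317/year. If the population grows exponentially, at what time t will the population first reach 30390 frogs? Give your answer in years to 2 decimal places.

Set N₀·e^(rt) = 30390: e^(0.317·t) = 30390/880 = 34.534.
0.317·t = ln(34.534) = 3.5419, so t = 3.5419/0.317 = 11.173.

11.17 years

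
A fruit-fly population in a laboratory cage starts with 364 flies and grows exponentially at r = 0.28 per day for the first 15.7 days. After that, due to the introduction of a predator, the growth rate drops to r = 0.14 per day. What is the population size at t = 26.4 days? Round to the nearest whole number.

132079 flies

Phase 1: N(15.7) = 364·e^(0.28×15.7) = 364·e^4.396 = 29529.8.
Phase 2 runs for 26.4 − 15.7 = 10.7 days at r = 0.14.
N(26.4) = 29529.8·e^(0.14×10.7) = 29529.8·e^1.498 = 132079.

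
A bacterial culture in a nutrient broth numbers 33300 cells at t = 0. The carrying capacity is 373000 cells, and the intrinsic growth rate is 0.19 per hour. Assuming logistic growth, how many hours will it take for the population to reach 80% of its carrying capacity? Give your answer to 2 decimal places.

19.52 hours

A = (K − N₀)/N₀ = (373000 − 33300)/33300 = 10.201.
Solve 373000/(1 + 10.201·e^(−0.19t)) = 298400: 1 + 10.201·e^(−0.19t) = 1.25, so e^(−0.19t) = 0.0245069.
−0.19·t = ln(0.0245069) = -3.7088, so t = 3.7088/0.19 = 19.52.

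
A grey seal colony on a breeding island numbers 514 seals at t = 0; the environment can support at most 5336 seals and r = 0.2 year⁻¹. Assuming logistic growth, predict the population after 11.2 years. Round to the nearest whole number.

A = (K − N₀)/N₀ = (5336 − 514)/514 = 9.3813.
N(t) = K/(1 + A·e^(−rt)) = 5336/(1 + 9.3813×e^(−0.2×11.2)).
e^(−2.24) = 0.10646; denominator = 1 + 9.3813×0.10646 = 1.9987.
N = 5336/1.9987 = 2669.71.

2670 seals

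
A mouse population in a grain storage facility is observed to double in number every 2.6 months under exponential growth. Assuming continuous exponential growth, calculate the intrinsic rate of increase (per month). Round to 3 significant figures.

r = ln(2)/t_d = 0.6931/2.6 = 0.2666.

0.267 per month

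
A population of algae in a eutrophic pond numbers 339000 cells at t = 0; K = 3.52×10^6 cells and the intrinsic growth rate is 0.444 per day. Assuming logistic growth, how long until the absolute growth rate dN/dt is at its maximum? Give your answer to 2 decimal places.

Logistic growth is fastest at N = K/2 = 1.76×10^6.
A = (K − N₀)/N₀ = 9.3835. Set K/(1 + A·e^(−rt)) = K/2 → A·e^(−rt) = 1.
e^(−0.444t) = 1/9.3835 = 0.10657, so t = ln(9.3835)/0.444 = 2.239/0.444 = 5.0427.

5.04 days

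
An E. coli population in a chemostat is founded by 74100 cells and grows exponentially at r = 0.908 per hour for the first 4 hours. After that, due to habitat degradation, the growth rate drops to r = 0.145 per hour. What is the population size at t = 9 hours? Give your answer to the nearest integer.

5781483 cells

Phase 1: N(4) = 74100·e^(0.908×4) = 74100·e^3.632 = 2.800114×10^6.
Phase 2 runs for 9 − 4 = 5 hours at r = 0.145.
N(9) = 2.800114×10^6·e^(0.145×5) = 2.800114×10^6·e^0.725 = 5.781483×10^6.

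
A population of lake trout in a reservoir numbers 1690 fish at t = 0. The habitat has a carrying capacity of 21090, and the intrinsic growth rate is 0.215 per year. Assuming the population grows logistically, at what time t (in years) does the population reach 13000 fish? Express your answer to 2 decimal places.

A = (K − N₀)/N₀ = (21090 − 1690)/1690 = 11.479.
Solve 21090/(1 + 11.479·e^(−0.215t)) = 13000: 1 + 11.479·e^(−0.215t) = 1.6223, so e^(−0.215t) = 0.0542113.
−0.215·t = ln(0.0542113) = -2.9149, so t = 2.9149/0.215 = 13.558.

13.56 years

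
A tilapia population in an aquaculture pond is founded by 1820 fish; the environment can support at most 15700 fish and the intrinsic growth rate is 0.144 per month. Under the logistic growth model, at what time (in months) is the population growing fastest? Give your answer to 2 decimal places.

14.11 months

Logistic growth is fastest at N = K/2 = 7850.
A = (K − N₀)/N₀ = 7.6264. Set K/(1 + A·e^(−rt)) = K/2 → A·e^(−rt) = 1.
e^(−0.144t) = 1/7.6264 = 0.131124, so t = ln(7.6264)/0.144 = 2.0316/0.144 = 14.108.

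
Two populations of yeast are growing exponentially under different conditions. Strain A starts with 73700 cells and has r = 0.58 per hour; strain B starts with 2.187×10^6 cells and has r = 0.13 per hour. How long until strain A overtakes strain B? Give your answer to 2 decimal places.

Set 73700·e^(0.58t) = 2.187×10^6·e^(0.13t).
e^((0.58 − 0.13)t) = 2.187×10^6/73700 → e^(0.45·t) = 29.674.
0.45·t = ln(29.674) = 3.3903, so t = 3.3903/0.45 = 7.534.

7.53 hours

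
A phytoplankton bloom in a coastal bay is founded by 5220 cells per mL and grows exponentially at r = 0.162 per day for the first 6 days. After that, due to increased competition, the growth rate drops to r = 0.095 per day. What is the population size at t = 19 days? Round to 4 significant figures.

Phase 1: N(6) = 5220·e^(0.162×6) = 5220·e^0.972 = 13797.6.
Phase 2 runs for 19 − 6 = 13 days at r = 0.095.
N(19) = 13797.6·e^(0.095×13) = 13797.6·e^1.235 = 47441.5.

47440 cells per mL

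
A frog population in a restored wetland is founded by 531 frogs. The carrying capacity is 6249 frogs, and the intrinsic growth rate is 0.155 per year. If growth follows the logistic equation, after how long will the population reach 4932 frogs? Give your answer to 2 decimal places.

A = (K − N₀)/N₀ = (6249 − 531)/531 = 10.768.
Solve 6249/(1 + 10.768·e^(−0.155t)) = 4932: 1 + 10.768·e^(−0.155t) = 1.267, so e^(−0.155t) = 0.0247978.
−0.155·t = ln(0.0247978) = -3.697, so t = 3.697/0.155 = 23.852.

23.85 years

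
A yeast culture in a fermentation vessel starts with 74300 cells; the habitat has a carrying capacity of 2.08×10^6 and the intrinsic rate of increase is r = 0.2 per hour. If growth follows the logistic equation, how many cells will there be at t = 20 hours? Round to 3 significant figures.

1390000 cells

A = (K − N₀)/N₀ = (2.08×10^6 − 74300)/74300 = 26.995.
N(t) = K/(1 + A·e^(−rt)) = 2.08×10^6/(1 + 26.995×e^(−0.2×20)).
e^(−4) = 0.018316; denominator = 1 + 26.995×0.018316 = 1.4944.
N = 2.08×10^6/1.4944 = 1.391841×10^6.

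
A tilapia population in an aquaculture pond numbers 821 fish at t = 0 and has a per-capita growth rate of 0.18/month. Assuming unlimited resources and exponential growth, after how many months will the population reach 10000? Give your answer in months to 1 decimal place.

13.9 months

Set N₀·e^(rt) = 10000: e^(0.18·t) = 10000/821 = 12.18.
0.18·t = ln(12.18) = 2.4998, so t = 2.4998/0.18 = 13.888.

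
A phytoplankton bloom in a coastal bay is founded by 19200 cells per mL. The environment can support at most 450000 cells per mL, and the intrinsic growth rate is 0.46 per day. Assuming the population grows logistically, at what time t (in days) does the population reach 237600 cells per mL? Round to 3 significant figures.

7.01 days

A = (K − N₀)/N₀ = (450000 − 19200)/19200 = 22.438.
Solve 450000/(1 + 22.438·e^(−0.46t)) = 237600: 1 + 22.438·e^(−0.46t) = 1.8939, so e^(−0.46t) = 0.0398413.
−0.46·t = ln(0.0398413) = -3.2229, so t = 3.2229/0.46 = 7.0062.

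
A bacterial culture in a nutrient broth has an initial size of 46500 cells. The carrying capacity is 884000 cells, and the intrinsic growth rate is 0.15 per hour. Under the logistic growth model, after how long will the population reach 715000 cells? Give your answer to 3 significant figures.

28.9 hours

A = (K − N₀)/N₀ = (884000 − 46500)/46500 = 18.011.
Solve 884000/(1 + 18.011·e^(−0.15t)) = 715000: 1 + 18.011·e^(−0.15t) = 1.2364, so e^(−0.15t) = 0.0131235.
−0.15·t = ln(0.0131235) = -4.3334, so t = 4.3334/0.15 = 28.889.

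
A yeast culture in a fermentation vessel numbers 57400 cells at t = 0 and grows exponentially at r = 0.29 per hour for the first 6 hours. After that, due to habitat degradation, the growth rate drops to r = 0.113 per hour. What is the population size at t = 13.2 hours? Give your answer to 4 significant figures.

Phase 1: N(6) = 57400·e^(0.29×6) = 57400·e^1.74 = 327028.
Phase 2 runs for 13.2 − 6 = 7.2 hours at r = 0.113.
N(13.2) = 327028·e^(0.113×7.2) = 327028·e^0.8136 = 737779.

737800 cells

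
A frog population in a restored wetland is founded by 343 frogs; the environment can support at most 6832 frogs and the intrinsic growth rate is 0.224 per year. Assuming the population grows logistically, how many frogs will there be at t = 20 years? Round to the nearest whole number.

A = (K − N₀)/N₀ = (6832 − 343)/343 = 18.918.
N(t) = K/(1 + A·e^(−rt)) = 6832/(1 + 18.918×e^(−0.224×20)).
e^(−4.48) = 0.011333; denominator = 1 + 18.918×0.011333 = 1.2144.
N = 6832/1.2144 = 5625.78.

5626 frogs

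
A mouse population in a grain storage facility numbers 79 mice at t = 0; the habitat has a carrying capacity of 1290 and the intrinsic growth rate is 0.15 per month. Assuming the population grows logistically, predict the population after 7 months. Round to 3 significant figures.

A = (K − N₀)/N₀ = (1290 − 79)/79 = 15.329.
N(t) = K/(1 + A·e^(−rt)) = 1290/(1 + 15.329×e^(−0.15×7)).
e^(−1.05) = 0.34994; denominator = 1 + 15.329×0.34994 = 6.3642.
N = 1290/6.3642 = 202.695.

203 mice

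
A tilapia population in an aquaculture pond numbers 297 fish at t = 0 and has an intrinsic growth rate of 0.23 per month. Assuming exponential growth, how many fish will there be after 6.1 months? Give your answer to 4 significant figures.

N(t) = N₀·e^(rt) = 297 × e^(0.23×6.1) = 297 × e^1.403.
e^1.403 ≈ 4.0674, so N ≈ 297 × 4.0674 = 1208.01.

1208 fish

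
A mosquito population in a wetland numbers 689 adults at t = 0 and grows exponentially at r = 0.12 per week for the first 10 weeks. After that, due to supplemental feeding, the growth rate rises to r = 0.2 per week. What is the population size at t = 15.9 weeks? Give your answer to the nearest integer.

7445 adults

Phase 1: N(10) = 689·e^(0.12×10) = 689·e^1.2 = 2287.56.
Phase 2 runs for 15.9 − 10 = 5.9 weeks at r = 0.2.
N(15.9) = 2287.56·e^(0.2×5.9) = 2287.56·e^1.18 = 7444.58.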